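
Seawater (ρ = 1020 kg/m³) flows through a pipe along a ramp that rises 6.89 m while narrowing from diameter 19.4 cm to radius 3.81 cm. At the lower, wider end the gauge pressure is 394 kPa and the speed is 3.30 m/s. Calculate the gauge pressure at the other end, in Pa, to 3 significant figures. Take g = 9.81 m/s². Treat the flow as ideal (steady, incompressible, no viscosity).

Mass conservation (A₁v₁ = A₂v₂) gives v₂ = 3.30 × 296/45.6 = 21.4 m/s.
Applying Bernoulli between the two ends and solving for P₂: P₂ = P₁ + ½ρ(v₁² − v₂²) − ρgΔh.
P₂ = 394000 + ½·1020·(3.30² − 21.4²) − 1020·9.81·(+6.89) = 394000 + (-228000) − (68900) = 97300 Pa.

P₂ = 97300 Pa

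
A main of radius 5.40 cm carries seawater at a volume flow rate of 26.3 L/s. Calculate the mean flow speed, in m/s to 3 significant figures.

Q = 26.3 L/s = 0.0263 m³/s.
v = Q/A = 0.0263 / 0.00916 = 2.87 m/s.

v ≈ 2.87 m/s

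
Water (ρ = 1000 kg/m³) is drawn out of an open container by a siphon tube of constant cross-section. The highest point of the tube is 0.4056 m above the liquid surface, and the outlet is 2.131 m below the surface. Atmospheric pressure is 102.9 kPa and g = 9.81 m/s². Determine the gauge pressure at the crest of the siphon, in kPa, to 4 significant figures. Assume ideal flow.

From the surface to the outlet (both open to atmosphere, surface at rest): v = √(2g·h_out) = √(2·9.81·2.131) = 6.466 m/s.
Continuity keeps v the same throughout the tube; from surface to crest, P_atm + 0 = P_top + ½ρv² + ρg·h_top.
P_top = 102900 − ½·1000·6.466² − 1000·9.81·0.4056 = 78020 Pa. So P_gauge = P_top − P_atm = -24880 Pa.

P_gauge ≈ -24.88 kPa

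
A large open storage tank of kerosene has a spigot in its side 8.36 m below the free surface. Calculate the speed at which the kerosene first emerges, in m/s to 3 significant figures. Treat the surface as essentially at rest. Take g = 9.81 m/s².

v = 12.8 m/s

With the surface at rest and both surface and jet at atmospheric pressure, Bernoulli gives ρg h = ½ρv², so v = √(2gh) = √(2·9.81·8.36) = 12.8 m/s.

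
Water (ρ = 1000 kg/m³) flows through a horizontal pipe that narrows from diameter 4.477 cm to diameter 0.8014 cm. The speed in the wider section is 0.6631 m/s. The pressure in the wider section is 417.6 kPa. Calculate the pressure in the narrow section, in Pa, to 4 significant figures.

P₂ ≈ 203700 Pa

Mass conservation (A₁v₁ = A₂v₂) gives v₂ = 0.6631 × 15.74/0.5044 = 20.69 m/s.
Bernoulli (h₁ = h₂): P₁ − P₂ = ½ρ(v₂² − v₁²).
P₂ = P₁ − ½ρ(v₂² − v₁²) = 417600 − ½·1000·(20.69² − 0.6631²) = 417600 − 213900 = 203700 Pa.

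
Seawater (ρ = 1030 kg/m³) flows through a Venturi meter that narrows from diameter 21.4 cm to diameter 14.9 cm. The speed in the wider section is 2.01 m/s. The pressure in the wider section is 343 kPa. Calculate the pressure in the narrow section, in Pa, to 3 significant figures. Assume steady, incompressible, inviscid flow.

The volume flow rate is constant, so v₂ = (A₁/A₂)v₁ = (360/174)·2.01 = 4.15 m/s.
Along the horizontal streamline, P + ½ρv² is constant.
P₂ = P₁ − ½ρ(v₂² − v₁²) = 343000 − ½·1030·(4.15² − 2.01²) = 343000 − 6770 = 336000 Pa.

P₂ ≈ 336000 Pa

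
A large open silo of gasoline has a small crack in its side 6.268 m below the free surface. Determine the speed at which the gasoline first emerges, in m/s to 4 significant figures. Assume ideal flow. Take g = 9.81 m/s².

11.09 m/s

The surface is effectively still and both ends are open, so ½v² = gh and v = √(2·9.81·6.268) = 11.09 m/s.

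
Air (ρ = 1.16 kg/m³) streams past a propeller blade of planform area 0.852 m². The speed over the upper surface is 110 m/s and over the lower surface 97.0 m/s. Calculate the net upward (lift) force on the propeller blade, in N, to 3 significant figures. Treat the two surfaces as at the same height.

1330 N

From P + ½ρv² = const at equal height, P_low − P_up = ½ρ(v_up² − v_low²).
ΔP = ½·1.16·(110² − 97.0²) = 1560 Pa.
Lift = ΔP · A = 1560 × 0.852 = 1330 N.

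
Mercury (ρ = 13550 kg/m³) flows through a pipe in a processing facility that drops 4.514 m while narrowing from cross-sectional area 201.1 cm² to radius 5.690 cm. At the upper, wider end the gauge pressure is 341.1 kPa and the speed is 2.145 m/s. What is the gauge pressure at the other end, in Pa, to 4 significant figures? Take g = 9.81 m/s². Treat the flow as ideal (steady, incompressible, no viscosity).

P₂ = 850400 Pa

The volume flow rate is constant, so v₂ = (A₁/A₂)v₁ = (201.1/101.7)·2.145 = 4.241 m/s.
Energy conservation along the streamline gives P₂ = P₁ − ½ρ(v₂² − v₁²) − ρg(h₂ − h₁).
P₂ = 341100 + ½·13550·(2.145² − 4.241²) − 13550·9.81·(−4.514) = 341100 + (-90680) − (-600000) = 850400 Pa.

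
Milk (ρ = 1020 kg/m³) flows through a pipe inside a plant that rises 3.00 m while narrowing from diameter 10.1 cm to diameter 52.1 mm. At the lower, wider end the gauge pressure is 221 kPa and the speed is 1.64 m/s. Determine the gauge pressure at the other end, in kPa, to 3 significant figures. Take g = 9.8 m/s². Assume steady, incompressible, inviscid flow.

P₂ ≈ 173 kPa

By continuity, v₂ = v₁·A₁/A₂ = 1.64·(80.1/21.3) = 6.16 m/s.
Energy conservation along the streamline gives P₂ = P₁ − ½ρ(v₂² − v₁²) − ρg(h₂ − h₁).
P₂ = 221000 + ½·1020·(1.64² − 6.16²) − 1020·9.8·(+3.00) = 221000 + (-18000) − (30000) = 173000 Pa.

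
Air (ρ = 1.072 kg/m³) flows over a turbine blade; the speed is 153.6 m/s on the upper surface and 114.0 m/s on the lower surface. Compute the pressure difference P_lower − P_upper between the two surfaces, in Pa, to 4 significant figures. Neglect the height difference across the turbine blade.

ΔP = 5680 Pa

Bernoulli (same height): P_lower − P_upper = ½ρ(v_upper² − v_lower²).
ΔP = ½·1.072·(153.6² − 114.0²) = 5680 Pa.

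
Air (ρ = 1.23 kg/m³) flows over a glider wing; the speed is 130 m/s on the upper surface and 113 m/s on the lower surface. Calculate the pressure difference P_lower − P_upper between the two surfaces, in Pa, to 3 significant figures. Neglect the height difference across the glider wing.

The pressure is lower where the speed is higher: ΔP = ½ρ(v_up² − v_low²).
ΔP = ½·1.23·(130² − 113²) = 2540 Pa.

ΔP ≈ 2540 Pa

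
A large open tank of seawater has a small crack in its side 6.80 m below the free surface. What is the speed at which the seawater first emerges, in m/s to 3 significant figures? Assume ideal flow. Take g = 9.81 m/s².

Torricelli's result v = √(2gh) gives v = √(2·9.81·6.80) = 11.6 m/s.

v = 11.6 m/s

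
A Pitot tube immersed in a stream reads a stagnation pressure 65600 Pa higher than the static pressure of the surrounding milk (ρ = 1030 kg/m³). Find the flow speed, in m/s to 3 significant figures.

v = 11.3 m/s

Bernoulli between the free stream and the stagnation point: ½ρv² = P_stag − P_static.
v = √(2ΔP/ρ) = √(2·65600/1030) = 11.3 m/s.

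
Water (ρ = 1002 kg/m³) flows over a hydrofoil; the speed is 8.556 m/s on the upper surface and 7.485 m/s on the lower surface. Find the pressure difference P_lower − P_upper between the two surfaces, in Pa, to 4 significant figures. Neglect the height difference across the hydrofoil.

8607 Pa

With negligible Δh, P + ½ρv² is constant, so P_low − P_up = ½ρ(v_up² − v_low²).
ΔP = ½·1002·(8.556² − 7.485²) = 8607 Pa.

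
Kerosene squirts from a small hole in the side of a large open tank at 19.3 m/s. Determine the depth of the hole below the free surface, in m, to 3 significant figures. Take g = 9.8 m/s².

Torricelli: v = √(2gh), so h = v²/(2g).
h = 19.3²/(2·9.8) = 372/19.60 = 19.0 m.

h ≈ 19.0 m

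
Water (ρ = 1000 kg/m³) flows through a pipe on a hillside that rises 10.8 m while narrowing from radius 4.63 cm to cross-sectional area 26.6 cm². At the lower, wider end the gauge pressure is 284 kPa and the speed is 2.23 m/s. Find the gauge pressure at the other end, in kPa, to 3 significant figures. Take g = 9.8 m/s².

P₂ = 165 kPa

Continuity gives A₁v₁ = A₂v₂, so v₂ = (67.3 cm²)/(26.6 cm²) × 2.23 m/s = 5.65 m/s.
Bernoulli: P₁ + ½ρv₁² + ρg h₁ = P₂ + ½ρv₂² + ρg h₂, so P₂ = P₁ + ½ρ(v₁² − v₂²) − ρg(h₂ − h₁).
P₂ = 284000 + ½·1000·(2.23² − 5.65²) − 1000·9.8·(+10.8) = 284000 + (-13500) − (106000) = 165000 Pa.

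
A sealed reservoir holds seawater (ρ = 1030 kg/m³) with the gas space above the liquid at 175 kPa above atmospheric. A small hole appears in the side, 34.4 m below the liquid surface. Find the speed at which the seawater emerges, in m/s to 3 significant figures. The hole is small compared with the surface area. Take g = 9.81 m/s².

v ≈ 31.9 m/s

Take point 1 at the surface (v₁ ≈ 0) and point 2 at the hole (at atmospheric pressure). Bernoulli: P₁ + ρg h = P_atm + ½ρv₂².
With P₁ − P_atm = 175000 Pa, v₂ = √(2gh + 2ΔP/ρ) = √(2·9.81·34.4 + 2·175000/1030) = 31.9 m/s.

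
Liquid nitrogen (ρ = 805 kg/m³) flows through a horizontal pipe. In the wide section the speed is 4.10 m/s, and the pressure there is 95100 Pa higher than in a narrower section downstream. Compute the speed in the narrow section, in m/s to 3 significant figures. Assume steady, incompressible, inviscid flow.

Horizontal Bernoulli: P₁ + ½ρv₁² = P₂ + ½ρv₂², so v₂² = v₁² + 2(P₁ − P₂)/ρ.
v₂ = √(4.10² + 2·95100/805) = √(16.8 + 236) = 15.9 m/s.

v₂ = 15.9 m/s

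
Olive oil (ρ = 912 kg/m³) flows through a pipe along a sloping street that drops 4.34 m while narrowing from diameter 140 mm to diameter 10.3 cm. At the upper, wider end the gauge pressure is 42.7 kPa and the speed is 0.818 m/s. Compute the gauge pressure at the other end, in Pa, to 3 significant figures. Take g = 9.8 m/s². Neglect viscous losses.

By continuity, v₂ = v₁·A₁/A₂ = 0.818·(154/83.3) = 1.51 m/s.
Energy conservation along the streamline gives P₂ = P₁ − ½ρ(v₂² − v₁²) − ρg(h₂ − h₁).
P₂ = 42700 + ½·912·(0.818² − 1.51²) − 912·9.8·(−4.34) = 42700 + (-736) − (-38800) = 80800 Pa.

80800 Pa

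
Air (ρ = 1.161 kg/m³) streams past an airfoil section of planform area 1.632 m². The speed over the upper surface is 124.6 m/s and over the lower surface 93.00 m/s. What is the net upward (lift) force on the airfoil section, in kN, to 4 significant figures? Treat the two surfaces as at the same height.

From P + ½ρv² = const at equal height, P_low − P_up = ½ρ(v_up² − v_low²).
ΔP = ½·1.161·(124.6² − 93.00²) = 3992 Pa.
Lift = ΔP · A = 3992 × 1.632 = 6514 N.

F ≈ 6.514 kN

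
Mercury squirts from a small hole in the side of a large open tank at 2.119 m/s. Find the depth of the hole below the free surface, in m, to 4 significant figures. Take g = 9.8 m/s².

Inverting v = √(2gh) gives h = v² / 2g.
h = 2.119²/(2·9.8) = 4.490/19.60 = 0.2291 m.

0.2291 m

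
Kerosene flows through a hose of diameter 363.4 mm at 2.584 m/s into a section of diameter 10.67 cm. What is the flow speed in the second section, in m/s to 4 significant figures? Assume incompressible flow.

v₂ ≈ 29.97 m/s

By continuity, v₂ = v₁·A₁/A₂ = 2.584·(1037/89.42) = 29.97 m/s.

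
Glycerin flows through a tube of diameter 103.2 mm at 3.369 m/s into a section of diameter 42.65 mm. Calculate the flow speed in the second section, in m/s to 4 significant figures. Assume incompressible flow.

By continuity, v₂ = v₁·A₁/A₂ = 3.369·(83.65/14.29) = 19.73 m/s.

v₂ ≈ 19.73 m/s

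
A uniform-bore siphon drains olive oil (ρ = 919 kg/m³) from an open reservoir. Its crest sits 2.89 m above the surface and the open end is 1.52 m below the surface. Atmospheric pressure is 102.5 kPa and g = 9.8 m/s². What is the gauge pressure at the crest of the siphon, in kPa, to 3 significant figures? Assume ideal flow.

P_gauge ≈ -39.7 kPa

Bernoulli surface→outlet gives ½v² = g·h_out, so v = √(2·9.8·1.52) = 5.46 m/s.
Continuity keeps v the same throughout the tube; from surface to crest, P_atm + 0 = P_top + ½ρv² + ρg·h_top.
P_top = 102500 − ½·919·5.46² − 919·9.8·2.89 = 62800 Pa. So P_gauge = P_top − P_atm = -39700 Pa.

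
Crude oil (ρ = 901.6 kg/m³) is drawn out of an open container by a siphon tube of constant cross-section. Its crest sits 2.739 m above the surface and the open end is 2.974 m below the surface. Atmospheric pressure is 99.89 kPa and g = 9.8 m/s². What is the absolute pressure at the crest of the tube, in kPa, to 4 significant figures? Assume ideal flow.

P_top ≈ 49.41 kPa

From the surface to the outlet (both open to atmosphere, surface at rest): v = √(2g·h_out) = √(2·9.8·2.974) = 7.635 m/s.
The bore is uniform, so the speed at the crest is the same v. Bernoulli surface→crest: P_atm = P_top + ½ρv² + ρg·h_top.
P_top = 99890 − ½·901.6·7.635² − 901.6·9.8·2.739 = 49410 Pa.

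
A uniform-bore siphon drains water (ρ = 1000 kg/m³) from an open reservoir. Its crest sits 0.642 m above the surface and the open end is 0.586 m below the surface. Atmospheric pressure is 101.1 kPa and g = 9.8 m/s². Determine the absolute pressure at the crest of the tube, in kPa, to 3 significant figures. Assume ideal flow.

P_top ≈ 89.1 kPa

The outlet speed comes from Torricelli: v = √(2g·0.586) = 3.39 m/s.
With constant cross-section the crest speed equals v; applying Bernoulli from the surface up to the crest, P_top = P_atm − ½ρv² − ρg·h_top.
P_top = 101100 − ½·1000·3.39² − 1000·9.8·0.642 = 89100 Pa.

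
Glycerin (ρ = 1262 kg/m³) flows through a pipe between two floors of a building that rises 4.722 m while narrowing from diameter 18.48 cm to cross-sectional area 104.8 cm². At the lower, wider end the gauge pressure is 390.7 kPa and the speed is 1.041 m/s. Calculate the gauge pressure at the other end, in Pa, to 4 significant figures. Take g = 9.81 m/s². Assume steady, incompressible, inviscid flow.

P₂ ≈ 328400 Pa

The volume flow rate is constant, so v₂ = (A₁/A₂)v₁ = (268.2/104.8)·1.041 = 2.664 m/s.
Applying Bernoulli between the two ends and solving for P₂: P₂ = P₁ + ½ρ(v₁² − v₂²) − ρgΔh.
P₂ = 390700 + ½·1262·(1.041² − 2.664²) − 1262·9.81·(+4.722) = 390700 + (-3795) − (58460) = 328400 Pa.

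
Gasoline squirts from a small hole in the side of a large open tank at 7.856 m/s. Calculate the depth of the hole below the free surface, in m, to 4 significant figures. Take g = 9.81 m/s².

h = 3.146 m

For a small hole in a large open tank, ½v² = gh, giving h = v²/(2g).
h = 7.856²/(2·9.81) = 61.72/19.62 = 3.146 m.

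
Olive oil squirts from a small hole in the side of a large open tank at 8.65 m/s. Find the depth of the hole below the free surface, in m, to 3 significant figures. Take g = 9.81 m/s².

3.81 m

For a small hole in a large open tank, ½v² = gh, giving h = v²/(2g).
h = 8.65²/(2·9.81) = 74.8/19.62 = 3.81 m.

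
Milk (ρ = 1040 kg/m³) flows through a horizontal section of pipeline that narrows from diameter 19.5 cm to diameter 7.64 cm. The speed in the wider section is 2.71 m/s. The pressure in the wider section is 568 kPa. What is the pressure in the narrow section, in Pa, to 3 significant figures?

Continuity gives A₁v₁ = A₂v₂, so v₂ = (299 cm²)/(45.8 cm²) × 2.71 m/s = 17.7 m/s.
Bernoulli (h₁ = h₂): P₁ − P₂ = ½ρ(v₂² − v₁²).
P₂ = P₁ − ½ρ(v₂² − v₁²) = 568000 − ½·1040·(17.7² − 2.71²) = 568000 − 158000 = 410000 Pa.

P₂ ≈ 410000 Pa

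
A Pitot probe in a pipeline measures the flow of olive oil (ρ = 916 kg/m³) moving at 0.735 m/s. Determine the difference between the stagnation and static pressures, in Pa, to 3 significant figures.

The dynamic pressure equals the rise in static pressure at the stagnation point: ΔP = ½ρv².
ΔP = ½·916·0.735² = 247 Pa.

ΔP ≈ 247 Pa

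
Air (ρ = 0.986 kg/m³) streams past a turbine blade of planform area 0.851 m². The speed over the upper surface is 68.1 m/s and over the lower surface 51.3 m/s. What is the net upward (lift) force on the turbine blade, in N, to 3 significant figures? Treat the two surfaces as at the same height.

F ≈ 842 N

With equal heights on the two surfaces, Bernoulli gives P_lower − P_upper = ½ρ(v_upper² − v_lower²).
ΔP = ½·0.986·(68.1² − 51.3²) = 989 Pa.
Lift = ΔP · A = 989 × 0.851 = 842 N.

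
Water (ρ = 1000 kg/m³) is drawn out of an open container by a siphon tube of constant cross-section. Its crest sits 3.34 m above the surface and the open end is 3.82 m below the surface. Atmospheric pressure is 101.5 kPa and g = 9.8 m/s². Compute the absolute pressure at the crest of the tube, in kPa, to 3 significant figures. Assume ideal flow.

31.3 kPa

The outlet speed comes from Torricelli: v = √(2g·3.82) = 8.65 m/s.
The bore is uniform, so the speed at the crest is the same v. Bernoulli surface→crest: P_atm = P_top + ½ρv² + ρg·h_top.
P_top = 101500 − ½·1000·8.65² − 1000·9.8·3.34 = 31300 Pa.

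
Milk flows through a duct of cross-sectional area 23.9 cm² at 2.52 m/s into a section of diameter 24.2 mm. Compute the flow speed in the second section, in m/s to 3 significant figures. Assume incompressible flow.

13.1 m/s

Mass conservation (A₁v₁ = A₂v₂) gives v₂ = 2.52 × 23.9/4.60 = 13.1 m/s.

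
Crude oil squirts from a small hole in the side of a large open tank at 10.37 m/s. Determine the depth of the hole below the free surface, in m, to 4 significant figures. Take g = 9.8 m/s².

Inverting v = √(2gh) gives h = v² / 2g.
h = 10.37²/(2·9.8) = 107.5/19.60 = 5.487 m.

h = 5.487 m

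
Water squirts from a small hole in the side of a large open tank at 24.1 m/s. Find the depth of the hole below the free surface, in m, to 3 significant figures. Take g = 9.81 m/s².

For a small hole in a large open tank, ½v² = gh, giving h = v²/(2g).
h = 24.1²/(2·9.81) = 581/19.62 = 29.6 m.

h ≈ 29.6 m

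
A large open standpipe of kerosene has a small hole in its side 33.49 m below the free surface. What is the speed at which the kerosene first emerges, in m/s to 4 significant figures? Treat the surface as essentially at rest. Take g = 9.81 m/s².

The surface is effectively still and both ends are open, so ½v² = gh and v = √(2·9.81·33.49) = 25.63 m/s.

v ≈ 25.63 m/s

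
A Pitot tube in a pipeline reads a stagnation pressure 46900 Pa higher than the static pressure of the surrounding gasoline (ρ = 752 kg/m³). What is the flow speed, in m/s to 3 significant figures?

v = 11.2 m/s

The dynamic pressure equals the rise in static pressure at the stagnation point: ΔP = ½ρv².
v = √(2ΔP/ρ) = √(2·46900/752) = 11.2 m/s.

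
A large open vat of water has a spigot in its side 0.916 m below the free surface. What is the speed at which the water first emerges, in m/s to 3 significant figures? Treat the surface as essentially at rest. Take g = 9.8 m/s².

v ≈ 4.24 m/s

With the surface at rest and both surface and jet at atmospheric pressure, Bernoulli gives ρg h = ½ρv², so v = √(2gh) = √(2·9.8·0.916) = 4.24 m/s.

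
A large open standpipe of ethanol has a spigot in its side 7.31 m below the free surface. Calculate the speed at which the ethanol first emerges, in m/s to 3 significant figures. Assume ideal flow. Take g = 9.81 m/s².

v ≈ 12.0 m/s

With the surface at rest and both surface and jet at atmospheric pressure, Bernoulli gives ρg h = ½ρv², so v = √(2gh) = √(2·9.81·7.31) = 12.0 m/s.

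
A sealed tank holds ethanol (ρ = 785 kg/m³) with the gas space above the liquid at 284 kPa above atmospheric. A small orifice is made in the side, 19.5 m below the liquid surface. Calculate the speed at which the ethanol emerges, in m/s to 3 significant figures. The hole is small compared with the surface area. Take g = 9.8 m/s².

v ≈ 33.3 m/s

Take point 1 at the surface (v₁ ≈ 0) and point 2 at the hole (at atmospheric pressure). Bernoulli: P₁ + ρg h = P_atm + ½ρv₂².
With P₁ − P_atm = 284000 Pa, v₂ = √(2gh + 2ΔP/ρ) = √(2·9.8·19.5 + 2·284000/785) = 33.3 m/s.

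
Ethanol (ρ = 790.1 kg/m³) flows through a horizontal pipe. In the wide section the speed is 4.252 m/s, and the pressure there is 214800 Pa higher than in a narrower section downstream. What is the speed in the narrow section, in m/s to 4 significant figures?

23.70 m/s

With h₁ = h₂, rearranging Bernoulli gives v₂ = √(v₁² + 2ΔP/ρ).
v₂ = √(4.252² + 2·214800/790.1) = √(18.08 + 543.7) = 23.70 m/s.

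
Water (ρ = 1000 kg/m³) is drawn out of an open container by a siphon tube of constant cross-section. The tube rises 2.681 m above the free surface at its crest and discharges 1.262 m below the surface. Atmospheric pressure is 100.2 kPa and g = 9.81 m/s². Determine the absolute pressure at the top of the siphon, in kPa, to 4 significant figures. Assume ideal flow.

From the surface to the outlet (both open to atmosphere, surface at rest): v = √(2g·h_out) = √(2·9.81·1.262) = 4.976 m/s.
With constant cross-section the crest speed equals v; applying Bernoulli from the surface up to the crest, P_top = P_atm − ½ρv² − ρg·h_top.
P_top = 100200 − ½·1000·4.976² − 1000·9.81·2.681 = 61520 Pa.

P_top ≈ 61.52 kPa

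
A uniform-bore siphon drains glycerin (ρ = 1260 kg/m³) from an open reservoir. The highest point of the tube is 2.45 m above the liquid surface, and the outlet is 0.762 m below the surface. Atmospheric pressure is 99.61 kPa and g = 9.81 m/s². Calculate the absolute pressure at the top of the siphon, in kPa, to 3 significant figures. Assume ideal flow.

P_top ≈ 59.9 kPa

From the surface to the outlet (both open to atmosphere, surface at rest): v = √(2g·h_out) = √(2·9.81·0.762) = 3.87 m/s.
With constant cross-section the crest speed equals v; applying Bernoulli from the surface up to the crest, P_top = P_atm − ½ρv² − ρg·h_top.
P_top = 99610 − ½·1260·3.87² − 1260·9.81·2.45 = 59900 Pa.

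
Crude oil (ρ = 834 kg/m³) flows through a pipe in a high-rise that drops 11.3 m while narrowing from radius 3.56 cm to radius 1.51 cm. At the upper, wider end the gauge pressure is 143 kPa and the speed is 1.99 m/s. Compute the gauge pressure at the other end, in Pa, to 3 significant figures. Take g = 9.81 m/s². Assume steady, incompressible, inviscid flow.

The volume flow rate is constant, so v₂ = (A₁/A₂)v₁ = (39.8/7.16)·1.99 = 11.1 m/s.
Applying Bernoulli between the two ends and solving for P₂: P₂ = P₁ + ½ρ(v₁² − v₂²) − ρgΔh.
P₂ = 143000 + ½·834·(1.99² − 11.1²) − 834·9.81·(−11.3) = 143000 + (-49400) − (-92500) = 186000 Pa.

P₂ ≈ 186000 Pa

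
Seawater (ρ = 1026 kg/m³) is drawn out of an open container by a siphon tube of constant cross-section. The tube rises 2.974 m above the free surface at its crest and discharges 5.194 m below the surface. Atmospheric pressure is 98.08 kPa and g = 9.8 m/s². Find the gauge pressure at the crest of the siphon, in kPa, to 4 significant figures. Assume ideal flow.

-82.13 kPa

From the surface to the outlet (both open to atmosphere, surface at rest): v = √(2g·h_out) = √(2·9.8·5.194) = 10.09 m/s.
Continuity keeps v the same throughout the tube; from surface to crest, P_atm + 0 = P_top + ½ρv² + ρg·h_top.
P_top = 98080 − ½·1026·10.09² − 1026·9.8·2.974 = 15950 Pa. So P_gauge = P_top − P_atm = -82130 Pa.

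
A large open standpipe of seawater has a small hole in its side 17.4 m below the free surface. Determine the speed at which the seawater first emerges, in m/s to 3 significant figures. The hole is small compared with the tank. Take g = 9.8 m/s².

v = 18.5 m/s

Bernoulli from surface to hole (P equal, v_surface ≈ 0): v = √(2gh) = √(2×9.8×17.4) = 18.5 m/s.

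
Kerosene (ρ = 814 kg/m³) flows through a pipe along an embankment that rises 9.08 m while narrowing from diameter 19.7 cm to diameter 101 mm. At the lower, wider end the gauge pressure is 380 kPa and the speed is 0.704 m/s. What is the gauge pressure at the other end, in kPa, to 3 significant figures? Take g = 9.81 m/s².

P₂ ≈ 305 kPa

Continuity gives A₁v₁ = A₂v₂, so v₂ = (305 cm²)/(80.1 cm²) × 0.704 m/s = 2.68 m/s.
Energy conservation along the streamline gives P₂ = P₁ − ½ρ(v₂² − v₁²) − ρg(h₂ − h₁).
P₂ = 380000 + ½·814·(0.704² − 2.68²) − 814·9.81·(+9.08) = 380000 + (-2720) − (72500) = 305000 Pa.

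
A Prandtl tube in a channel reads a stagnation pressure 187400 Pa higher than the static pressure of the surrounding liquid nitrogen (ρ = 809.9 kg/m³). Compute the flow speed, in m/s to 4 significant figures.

21.51 m/s

At the stagnation point the flow is brought to rest, so Bernoulli gives P_stag − P_static = ½ρv².
v = √(2ΔP/ρ) = √(2·187400/809.9) = 21.51 m/s.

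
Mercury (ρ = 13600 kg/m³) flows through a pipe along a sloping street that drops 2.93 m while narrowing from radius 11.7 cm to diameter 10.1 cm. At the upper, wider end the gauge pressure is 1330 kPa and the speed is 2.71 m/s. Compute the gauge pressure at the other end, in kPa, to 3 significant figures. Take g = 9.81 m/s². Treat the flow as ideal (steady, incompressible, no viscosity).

P₂ ≈ 332 kPa

Continuity gives A₁v₁ = A₂v₂, so v₂ = (430 cm²)/(80.1 cm²) × 2.71 m/s = 14.5 m/s.
Energy conservation along the streamline gives P₂ = P₁ − ½ρ(v₂² − v₁²) − ρg(h₂ − h₁).
P₂ = 1330000 + ½·13600·(2.71² − 14.5²) − 13600·9.81·(−2.93) = 1330000 + (-1390000) − (-391000) = 332000 Pa.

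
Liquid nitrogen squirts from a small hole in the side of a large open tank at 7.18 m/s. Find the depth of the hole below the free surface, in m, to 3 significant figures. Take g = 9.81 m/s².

Torricelli: v = √(2gh), so h = v²/(2g).
h = 7.18²/(2·9.81) = 51.6/19.62 = 2.63 m.

h ≈ 2.63 m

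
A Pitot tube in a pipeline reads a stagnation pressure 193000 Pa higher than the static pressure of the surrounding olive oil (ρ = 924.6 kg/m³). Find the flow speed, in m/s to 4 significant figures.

v = 20.43 m/s

At the stagnation point the flow is brought to rest, so Bernoulli gives P_stag − P_static = ½ρv².
v = √(2ΔP/ρ) = √(2·193000/924.6) = 20.43 m/s.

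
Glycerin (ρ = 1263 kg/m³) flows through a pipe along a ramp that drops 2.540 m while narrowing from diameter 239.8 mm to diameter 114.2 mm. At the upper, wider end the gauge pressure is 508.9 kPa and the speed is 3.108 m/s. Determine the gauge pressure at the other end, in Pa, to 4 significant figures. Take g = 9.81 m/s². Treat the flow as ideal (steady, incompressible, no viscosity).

Continuity gives A₁v₁ = A₂v₂, so v₂ = (451.6 cm²)/(102.4 cm²) × 3.108 m/s = 13.70 m/s.
Bernoulli: P₁ + ½ρv₁² + ρg h₁ = P₂ + ½ρv₂² + ρg h₂, so P₂ = P₁ + ½ρ(v₁² − v₂²) − ρg(h₂ − h₁).
P₂ = 508900 + ½·1263·(3.108² − 13.70²) − 1263·9.81·(−2.540) = 508900 + (-112500) − (-31470) = 427900 Pa.

P₂ ≈ 427900 Pa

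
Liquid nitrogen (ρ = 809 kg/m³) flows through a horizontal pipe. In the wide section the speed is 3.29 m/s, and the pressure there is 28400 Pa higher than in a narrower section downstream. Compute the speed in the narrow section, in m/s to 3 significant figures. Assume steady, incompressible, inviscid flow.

9.00 m/s

With h₁ = h₂, rearranging Bernoulli gives v₂ = √(v₁² + 2ΔP/ρ).
v₂ = √(3.29² + 2·28400/809) = √(10.8 + 70.2) = 9.00 m/s.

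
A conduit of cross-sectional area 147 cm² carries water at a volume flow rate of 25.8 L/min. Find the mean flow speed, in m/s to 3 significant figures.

Q = 25.8 L/min = 0.000430 m³/s.
v = Q/A = 0.000430 / 0.0147 = 0.0293 m/s.

0.0293 m/s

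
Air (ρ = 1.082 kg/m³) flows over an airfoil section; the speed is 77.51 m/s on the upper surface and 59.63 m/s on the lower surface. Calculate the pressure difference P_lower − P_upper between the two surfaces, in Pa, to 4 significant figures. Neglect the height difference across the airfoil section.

The pressure is lower where the speed is higher: ΔP = ½ρ(v_up² − v_low²).
ΔP = ½·1.082·(77.51² − 59.63²) = 1327 Pa.

ΔP ≈ 1327 Pa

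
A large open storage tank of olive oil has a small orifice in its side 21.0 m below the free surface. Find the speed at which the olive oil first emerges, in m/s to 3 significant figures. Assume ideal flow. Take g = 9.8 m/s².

Bernoulli from surface to hole (P equal, v_surface ≈ 0): v = √(2gh) = √(2×9.8×21.0) = 20.3 m/s.

v ≈ 20.3 m/s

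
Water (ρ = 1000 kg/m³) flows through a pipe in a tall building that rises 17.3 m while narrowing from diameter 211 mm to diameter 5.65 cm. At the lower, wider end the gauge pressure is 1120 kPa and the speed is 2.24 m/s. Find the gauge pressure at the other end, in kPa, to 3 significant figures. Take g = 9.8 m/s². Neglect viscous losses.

By continuity, v₂ = v₁·A₁/A₂ = 2.24·(350/25.1) = 31.2 m/s.
Bernoulli: P₁ + ½ρv₁² + ρg h₁ = P₂ + ½ρv₂² + ρg h₂, so P₂ = P₁ + ½ρ(v₁² − v₂²) − ρg(h₂ − h₁).
P₂ = 1120000 + ½·1000·(2.24² − 31.2²) − 1000·9.8·(+17.3) = 1120000 + (-485000) − (170000) = 465000 Pa.

P₂ = 465 kPa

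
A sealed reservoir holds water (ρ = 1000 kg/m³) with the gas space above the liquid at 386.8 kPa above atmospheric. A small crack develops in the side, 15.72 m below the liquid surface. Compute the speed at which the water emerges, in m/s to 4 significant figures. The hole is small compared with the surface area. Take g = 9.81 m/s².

Take point 1 at the surface (v₁ ≈ 0) and point 2 at the hole (at atmospheric pressure). Bernoulli: P₁ + ρg h = P_atm + ½ρv₂².
With P₁ − P_atm = 386800 Pa, v₂ = √(2gh + 2ΔP/ρ) = √(2·9.81·15.72 + 2·386800/1000) = 32.89 m/s.

v ≈ 32.89 m/s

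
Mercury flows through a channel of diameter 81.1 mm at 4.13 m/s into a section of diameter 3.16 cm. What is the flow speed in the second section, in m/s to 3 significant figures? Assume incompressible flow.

Mass conservation (A₁v₁ = A₂v₂) gives v₂ = 4.13 × 51.7/7.84 = 27.2 m/s.

v₂ ≈ 27.2 m/s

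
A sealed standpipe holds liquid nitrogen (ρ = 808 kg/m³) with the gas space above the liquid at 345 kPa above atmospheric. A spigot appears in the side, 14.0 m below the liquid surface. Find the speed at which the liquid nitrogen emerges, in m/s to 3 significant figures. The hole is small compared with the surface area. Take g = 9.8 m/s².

Take point 1 at the surface (v₁ ≈ 0) and point 2 at the hole (at atmospheric pressure). Bernoulli: P₁ + ρg h = P_atm + ½ρv₂².
With P₁ − P_atm = 345000 Pa, v₂ = √(2gh + 2ΔP/ρ) = √(2·9.8·14.0 + 2·345000/808) = 33.6 m/s.

v ≈ 33.6 m/s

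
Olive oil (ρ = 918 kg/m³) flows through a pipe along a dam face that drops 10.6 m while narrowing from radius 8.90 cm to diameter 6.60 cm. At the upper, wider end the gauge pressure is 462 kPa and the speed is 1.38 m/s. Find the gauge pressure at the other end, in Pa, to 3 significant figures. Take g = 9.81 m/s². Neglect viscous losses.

P₂ ≈ 512000 Pa

Mass conservation (A₁v₁ = A₂v₂) gives v₂ = 1.38 × 249/34.2 = 10.0 m/s.
Applying Bernoulli between the two ends and solving for P₂: P₂ = P₁ + ½ρ(v₁² − v₂²) − ρgΔh.
P₂ = 462000 + ½·918·(1.38² − 10.0²) − 918·9.81·(−10.6) = 462000 + (-45400) − (-95500) = 512000 Pa.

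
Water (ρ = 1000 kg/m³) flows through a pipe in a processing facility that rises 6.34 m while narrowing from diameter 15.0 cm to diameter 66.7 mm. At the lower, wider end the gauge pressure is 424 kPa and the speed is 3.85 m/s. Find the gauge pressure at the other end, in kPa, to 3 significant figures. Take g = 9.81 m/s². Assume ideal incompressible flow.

Continuity gives A₁v₁ = A₂v₂, so v₂ = (177 cm²)/(34.9 cm²) × 3.85 m/s = 19.5 m/s.
Bernoulli: P₁ + ½ρv₁² + ρg h₁ = P₂ + ½ρv₂² + ρg h₂, so P₂ = P₁ + ½ρ(v₁² − v₂²) − ρg(h₂ − h₁).
P₂ = 424000 + ½·1000·(3.85² − 19.5²) − 1000·9.81·(+6.34) = 424000 + (-182000) − (62200) = 180000 Pa.

P₂ ≈ 180 kPa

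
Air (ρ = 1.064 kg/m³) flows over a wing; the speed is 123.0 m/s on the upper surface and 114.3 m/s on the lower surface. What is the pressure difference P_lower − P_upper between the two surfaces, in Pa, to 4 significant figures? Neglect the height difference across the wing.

Bernoulli (same height): P_lower − P_upper = ½ρ(v_upper² − v_lower²).
ΔP = ½·1.064·(123.0² − 114.3²) = 1098 Pa.

ΔP = 1098 Pa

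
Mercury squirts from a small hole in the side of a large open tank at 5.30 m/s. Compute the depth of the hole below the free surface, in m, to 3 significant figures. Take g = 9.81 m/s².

Inverting v = √(2gh) gives h = v² / 2g.
h = 5.30²/(2·9.81) = 28.1/19.62 = 1.43 m.

h ≈ 1.43 m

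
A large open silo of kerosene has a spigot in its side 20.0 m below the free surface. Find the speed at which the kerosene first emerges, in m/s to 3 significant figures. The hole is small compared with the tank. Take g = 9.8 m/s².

With the surface at rest and both surface and jet at atmospheric pressure, Bernoulli gives ρg h = ½ρv², so v = √(2gh) = √(2·9.8·20.0) = 19.8 m/s.

v = 19.8 m/s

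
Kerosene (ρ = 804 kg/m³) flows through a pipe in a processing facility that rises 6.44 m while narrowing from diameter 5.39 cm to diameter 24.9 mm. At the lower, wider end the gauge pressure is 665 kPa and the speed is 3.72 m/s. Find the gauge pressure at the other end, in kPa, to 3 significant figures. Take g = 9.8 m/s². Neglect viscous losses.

P₂ ≈ 498 kPa

The volume flow rate is constant, so v₂ = (A₁/A₂)v₁ = (22.8/4.87)·3.72 = 17.4 m/s.
Energy conservation along the streamline gives P₂ = P₁ − ½ρ(v₂² − v₁²) − ρg(h₂ − h₁).
P₂ = 665000 + ½·804·(3.72² − 17.4²) − 804·9.8·(+6.44) = 665000 + (-117000) − (50700) = 498000 Pa.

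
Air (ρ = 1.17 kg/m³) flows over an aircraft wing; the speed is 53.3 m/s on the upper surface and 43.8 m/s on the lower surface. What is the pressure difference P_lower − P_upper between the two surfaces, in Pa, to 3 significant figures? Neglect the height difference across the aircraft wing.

With negligible Δh, P + ½ρv² is constant, so P_low − P_up = ½ρ(v_up² − v_low²).
ΔP = ½·1.17·(53.3² − 43.8²) = 540 Pa.

ΔP ≈ 540 Pa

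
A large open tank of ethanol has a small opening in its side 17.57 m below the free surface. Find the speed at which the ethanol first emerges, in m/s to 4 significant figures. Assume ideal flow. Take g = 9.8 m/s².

With the surface at rest and both surface and jet at atmospheric pressure, Bernoulli gives ρg h = ½ρv², so v = √(2gh) = √(2·9.8·17.57) = 18.56 m/s.

v ≈ 18.56 m/s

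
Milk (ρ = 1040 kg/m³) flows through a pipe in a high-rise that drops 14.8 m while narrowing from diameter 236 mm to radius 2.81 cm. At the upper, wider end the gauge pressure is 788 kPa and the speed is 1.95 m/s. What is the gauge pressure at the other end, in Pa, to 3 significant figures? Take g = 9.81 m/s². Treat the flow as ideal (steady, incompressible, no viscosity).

By continuity, v₂ = v₁·A₁/A₂ = 1.95·(437/24.8) = 34.4 m/s.
Applying Bernoulli between the two ends and solving for P₂: P₂ = P₁ + ½ρ(v₁² − v₂²) − ρgΔh.
P₂ = 788000 + ½·1040·(1.95² − 34.4²) − 1040·9.81·(−14.8) = 788000 + (-613000) − (-151000) = 326000 Pa.

326000 Pa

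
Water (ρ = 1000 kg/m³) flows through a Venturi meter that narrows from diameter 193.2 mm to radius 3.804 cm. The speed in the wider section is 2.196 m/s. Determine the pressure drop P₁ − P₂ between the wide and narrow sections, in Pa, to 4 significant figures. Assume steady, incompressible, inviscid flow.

The volume flow rate is constant, so v₂ = (A₁/A₂)v₁ = (293.2/45.46)·2.196 = 14.16 m/s.
The pipe is horizontal, so Bernoulli reduces to P₁ + ½ρv₁² = P₂ + ½ρv₂².
P₁ − P₂ = ½·1000·(14.16² − 2.196²) = ½·1000·195.7 = 97860 Pa.

97860 Pa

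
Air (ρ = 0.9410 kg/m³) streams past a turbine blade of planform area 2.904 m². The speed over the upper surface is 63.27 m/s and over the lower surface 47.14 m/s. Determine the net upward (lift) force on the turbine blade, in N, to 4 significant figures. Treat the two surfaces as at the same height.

F ≈ 2433 N

From P + ½ρv² = const at equal height, P_low − P_up = ½ρ(v_up² − v_low²).
ΔP = ½·0.9410·(63.27² − 47.14²) = 837.9 Pa.
Lift = ΔP · A = 837.9 × 2.904 = 2433 N.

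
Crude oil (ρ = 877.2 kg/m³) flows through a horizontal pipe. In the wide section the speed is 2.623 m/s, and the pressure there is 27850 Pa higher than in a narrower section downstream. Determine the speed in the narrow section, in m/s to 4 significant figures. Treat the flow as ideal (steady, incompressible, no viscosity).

With h₁ = h₂, rearranging Bernoulli gives v₂ = √(v₁² + 2ΔP/ρ).
v₂ = √(2.623² + 2·27850/877.2) = √(6.880 + 63.50) = 8.389 m/s.

v₂ = 8.389 m/s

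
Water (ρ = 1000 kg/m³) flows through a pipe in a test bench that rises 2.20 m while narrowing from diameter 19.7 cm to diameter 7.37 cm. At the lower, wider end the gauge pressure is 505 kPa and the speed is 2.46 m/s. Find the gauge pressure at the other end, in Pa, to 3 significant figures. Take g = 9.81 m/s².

The volume flow rate is constant, so v₂ = (A₁/A₂)v₁ = (305/42.7)·2.46 = 17.6 m/s.
Applying Bernoulli between the two ends and solving for P₂: P₂ = P₁ + ½ρ(v₁² − v₂²) − ρgΔh.
P₂ = 505000 + ½·1000·(2.46² − 17.6²) − 1000·9.81·(+2.20) = 505000 + (-151000) − (21600) = 332000 Pa.

P₂ = 332000 Pa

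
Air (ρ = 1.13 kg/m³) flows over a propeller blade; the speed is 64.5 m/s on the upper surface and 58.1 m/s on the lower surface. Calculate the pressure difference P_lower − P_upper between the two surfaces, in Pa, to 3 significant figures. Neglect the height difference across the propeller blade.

With negligible Δh, P + ½ρv² is constant, so P_low − P_up = ½ρ(v_up² − v_low²).
ΔP = ½·1.13·(64.5² − 58.1²) = 443 Pa.

ΔP ≈ 443 Pa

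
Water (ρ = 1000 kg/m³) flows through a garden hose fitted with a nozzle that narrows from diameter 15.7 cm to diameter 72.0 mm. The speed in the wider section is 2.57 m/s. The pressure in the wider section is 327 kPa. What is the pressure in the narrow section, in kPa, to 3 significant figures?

Mass conservation (A₁v₁ = A₂v₂) gives v₂ = 2.57 × 194/40.7 = 12.2 m/s.
Along the horizontal streamline, P + ½ρv² is constant.
P₂ = P₁ − ½ρ(v₂² − v₁²) = 327000 − ½·1000·(12.2² − 2.57²) = 327000 − 71400 = 256000 Pa.

256 kPa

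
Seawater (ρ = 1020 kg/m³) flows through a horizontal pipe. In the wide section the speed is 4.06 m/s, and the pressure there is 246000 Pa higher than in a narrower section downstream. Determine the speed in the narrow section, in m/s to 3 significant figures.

Along the level pipe P + ½ρv² is conserved, hence v₂² = v₁² + 2(P₁ − P₂)/ρ.
v₂ = √(4.06² + 2·246000/1020) = √(16.5 + 482) = 22.3 m/s.

v₂ = 22.3 m/s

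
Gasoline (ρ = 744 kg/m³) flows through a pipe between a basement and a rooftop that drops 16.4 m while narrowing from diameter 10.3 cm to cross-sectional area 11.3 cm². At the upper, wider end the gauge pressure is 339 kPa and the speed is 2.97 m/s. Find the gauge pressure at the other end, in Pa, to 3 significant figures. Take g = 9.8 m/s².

The volume flow rate is constant, so v₂ = (A₁/A₂)v₁ = (83.3/11.3)·2.97 = 21.9 m/s.
Energy conservation along the streamline gives P₂ = P₁ − ½ρ(v₂² − v₁²) − ρg(h₂ − h₁).
P₂ = 339000 + ½·744·(2.97² − 21.9²) − 744·9.8·(−16.4) = 339000 + (-175000) − (-120000) = 283000 Pa.

P₂ ≈ 283000 Pa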